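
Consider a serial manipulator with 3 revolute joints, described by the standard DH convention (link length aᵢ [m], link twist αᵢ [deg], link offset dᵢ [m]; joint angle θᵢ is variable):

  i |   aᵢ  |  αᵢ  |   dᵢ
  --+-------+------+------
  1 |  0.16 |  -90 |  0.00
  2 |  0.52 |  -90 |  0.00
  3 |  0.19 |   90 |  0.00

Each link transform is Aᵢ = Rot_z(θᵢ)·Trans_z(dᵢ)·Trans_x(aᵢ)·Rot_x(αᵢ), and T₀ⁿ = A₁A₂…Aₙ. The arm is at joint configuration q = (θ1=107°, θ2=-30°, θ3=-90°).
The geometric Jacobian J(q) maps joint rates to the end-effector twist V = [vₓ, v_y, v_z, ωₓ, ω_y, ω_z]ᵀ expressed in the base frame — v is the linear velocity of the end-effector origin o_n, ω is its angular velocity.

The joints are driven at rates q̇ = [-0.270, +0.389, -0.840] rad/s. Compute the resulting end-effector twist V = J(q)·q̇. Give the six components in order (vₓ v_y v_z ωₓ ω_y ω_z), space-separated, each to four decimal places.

0.1534 0.0618 -0.2550 -0.2492 -0.5154 0.4575

o_n = [-0.3601, 0.5281, 0.2600]
J₁: ẑ×o_n = [-0.5281, -0.3601, 0.0000], ω = ẑ
J2: z=[-0.9563, -0.2924, 0.0000] o=[-0.0468, 0.1530, 0.0000] → [-0.0760, 0.2486, -0.4503, -0.9563, -0.2924, 0.0000]
J3: z=[-0.1462, 0.4782, -0.8660] o=[-0.1784, 0.5837, 0.2600] → [-0.0481, 0.1574, 0.0950, -0.1462, 0.4782, -0.8660]
V = J·q̇ = [0.1534, 0.0618, -0.2550, -0.2492, -0.5154, 0.4575]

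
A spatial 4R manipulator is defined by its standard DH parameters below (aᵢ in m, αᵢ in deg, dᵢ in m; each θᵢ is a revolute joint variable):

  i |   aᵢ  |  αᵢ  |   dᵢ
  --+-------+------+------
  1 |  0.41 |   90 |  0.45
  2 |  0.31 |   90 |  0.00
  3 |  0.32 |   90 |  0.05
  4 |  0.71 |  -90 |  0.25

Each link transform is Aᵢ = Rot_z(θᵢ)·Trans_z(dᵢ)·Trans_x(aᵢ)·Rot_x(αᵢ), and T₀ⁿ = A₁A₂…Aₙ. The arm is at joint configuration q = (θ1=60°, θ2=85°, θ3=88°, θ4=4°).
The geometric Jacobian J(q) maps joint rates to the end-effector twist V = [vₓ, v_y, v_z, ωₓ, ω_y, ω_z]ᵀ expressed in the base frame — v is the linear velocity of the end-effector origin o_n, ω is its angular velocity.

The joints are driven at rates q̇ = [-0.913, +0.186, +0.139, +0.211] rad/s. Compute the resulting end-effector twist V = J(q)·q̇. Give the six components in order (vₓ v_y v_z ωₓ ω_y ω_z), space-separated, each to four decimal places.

o_n = [1.1629, -0.0236, 1.0348]
J₁: ẑ×o_n = [0.0236, 1.1629, -0.0000], ω = ẑ
J2: z=[0.8660, -0.5000, 0.0000] o=[0.2050, 0.3551, 0.4500] → [-0.2924, -0.5064, 0.1511, 0.8660, -0.5000, 0.0000]
J3: z=[0.4981, 0.8627, -0.0872] o=[0.2185, 0.3785, 0.7588] → [0.2031, -0.2198, -1.0150, 0.4981, 0.8627, -0.0872]
J4: z=[0.0133, 0.0929, 0.9956] o=[0.5209, 0.2625, 0.7656] → [0.3098, 0.6357, -0.0635, 0.0133, 0.0929, 0.9956]
V = J·q̇ = [0.0177, -1.0524, -0.1264, 0.2331, 0.0465, -0.7150]

0.0177 -1.0524 -0.1264 0.2331 0.0465 -0.7150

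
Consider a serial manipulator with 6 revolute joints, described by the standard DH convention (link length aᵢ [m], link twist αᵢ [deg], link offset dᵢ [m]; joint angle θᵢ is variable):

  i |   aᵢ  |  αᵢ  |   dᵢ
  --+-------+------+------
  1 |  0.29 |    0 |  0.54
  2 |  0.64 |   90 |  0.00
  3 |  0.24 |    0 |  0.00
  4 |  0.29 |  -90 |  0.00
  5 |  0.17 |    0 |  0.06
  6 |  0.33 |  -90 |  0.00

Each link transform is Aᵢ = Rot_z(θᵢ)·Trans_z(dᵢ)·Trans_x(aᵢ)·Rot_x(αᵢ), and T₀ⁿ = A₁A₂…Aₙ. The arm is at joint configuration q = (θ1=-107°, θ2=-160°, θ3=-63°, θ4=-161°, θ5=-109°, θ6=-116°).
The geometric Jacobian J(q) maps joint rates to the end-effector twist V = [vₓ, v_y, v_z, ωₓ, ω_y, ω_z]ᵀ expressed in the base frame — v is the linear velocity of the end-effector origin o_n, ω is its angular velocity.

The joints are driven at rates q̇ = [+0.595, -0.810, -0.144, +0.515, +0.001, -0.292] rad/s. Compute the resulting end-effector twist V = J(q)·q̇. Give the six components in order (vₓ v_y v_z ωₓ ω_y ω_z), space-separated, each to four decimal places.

o_n = [-0.1943, 0.4242, 0.2839]
J₁: ẑ×o_n = [-0.4242, -0.1943, 0.0000], ω = ẑ
J2: z=[0.0000, 0.0000, 1.0000] o=[-0.0848, -0.2773, 0.5400] → [-0.7016, -0.1095, 0.0000, 0.0000, 0.0000, 1.0000]
J3: z=[0.9986, 0.0523, 0.0000] o=[-0.1183, 0.3618, 0.5400] → [-0.0134, 0.2557, 0.0663, 0.9986, 0.0523, 0.0000]
J4: z=[0.9986, 0.0523, 0.0000] o=[-0.1240, 0.4706, 0.3262] → [-0.0022, 0.0422, -0.0426, 0.9986, 0.0523, 0.0000]
J5: z=[0.0364, -0.6937, -0.7193] o=[-0.1131, 0.2623, 0.5276] → [0.2856, 0.0673, -0.0504, 0.0364, -0.6937, -0.7193]
J6: z=[0.0364, -0.6937, -0.7193] o=[0.0475, 0.2688, 0.4460] → [0.2242, 0.1798, -0.1621, 0.0364, -0.6937, -0.7193]
V = J·q̇ = [0.2514, -0.0945, 0.0158, 0.3599, 0.2213, -0.0057]

0.2514 -0.0945 0.0158 0.3599 0.2213 -0.0057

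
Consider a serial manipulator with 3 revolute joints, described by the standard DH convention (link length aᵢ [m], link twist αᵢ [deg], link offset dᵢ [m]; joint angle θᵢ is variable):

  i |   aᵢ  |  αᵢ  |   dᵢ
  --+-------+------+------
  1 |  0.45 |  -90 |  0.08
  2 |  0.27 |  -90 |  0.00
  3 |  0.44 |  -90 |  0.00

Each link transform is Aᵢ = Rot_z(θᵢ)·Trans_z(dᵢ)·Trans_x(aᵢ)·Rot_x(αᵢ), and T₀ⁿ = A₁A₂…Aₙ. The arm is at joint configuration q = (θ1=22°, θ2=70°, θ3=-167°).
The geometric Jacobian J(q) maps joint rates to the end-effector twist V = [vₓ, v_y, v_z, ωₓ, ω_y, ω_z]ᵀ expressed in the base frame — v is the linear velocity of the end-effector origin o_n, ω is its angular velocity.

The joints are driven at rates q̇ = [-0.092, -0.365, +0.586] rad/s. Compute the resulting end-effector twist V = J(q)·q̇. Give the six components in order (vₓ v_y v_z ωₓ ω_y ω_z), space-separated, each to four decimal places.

-0.1041 0.1896 -0.0743 -0.3738 -0.5447 -0.2924

o_n = [0.3298, 0.2400, 0.2292]
J₁: ẑ×o_n = [-0.2400, 0.3298, 0.0000], ω = ẑ
J2: z=[-0.3746, 0.9272, 0.0000] o=[0.4172, 0.1686, 0.0800] → [0.1383, 0.0559, 0.0543, -0.3746, 0.9272, 0.0000]
J3: z=[-0.8713, -0.3520, -0.3420] o=[0.5029, 0.2032, -0.1737] → [-0.1292, 0.4102, -0.0930, -0.8713, -0.3520, -0.3420]
V = J·q̇ = [-0.1041, 0.1896, -0.0743, -0.3738, -0.5447, -0.2924]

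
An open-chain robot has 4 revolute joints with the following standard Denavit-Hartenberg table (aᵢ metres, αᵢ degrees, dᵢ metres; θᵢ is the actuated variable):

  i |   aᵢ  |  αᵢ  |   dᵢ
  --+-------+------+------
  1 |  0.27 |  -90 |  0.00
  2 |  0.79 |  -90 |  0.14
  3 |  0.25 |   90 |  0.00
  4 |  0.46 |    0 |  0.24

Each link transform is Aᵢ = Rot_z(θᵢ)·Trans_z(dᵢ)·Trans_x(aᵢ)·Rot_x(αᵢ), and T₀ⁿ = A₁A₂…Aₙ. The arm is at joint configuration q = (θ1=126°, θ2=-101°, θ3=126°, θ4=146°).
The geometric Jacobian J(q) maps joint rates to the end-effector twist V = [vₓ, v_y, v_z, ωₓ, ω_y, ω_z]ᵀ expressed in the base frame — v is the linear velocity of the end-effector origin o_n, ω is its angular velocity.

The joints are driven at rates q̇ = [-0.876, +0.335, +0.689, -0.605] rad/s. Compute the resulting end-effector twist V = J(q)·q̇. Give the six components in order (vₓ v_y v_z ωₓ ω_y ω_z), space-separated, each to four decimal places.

o_n = [-0.2732, 0.1970, 1.0910]
J₁: ẑ×o_n = [-0.1970, -0.2732, 0.0000], ω = ẑ
J2: z=[-0.8090, -0.5878, 0.0000] o=[-0.1587, 0.2184, 0.0000] → [-0.6412, 0.8826, -0.0500, -0.8090, -0.5878, 0.0000]
J3: z=[-0.5770, 0.7942, 0.1908] o=[-0.1834, 0.0142, 0.7755] → [0.2156, 0.1649, -0.0342, -0.5770, 0.7942, 0.1908]
J4: z=[0.5663, 0.2206, 0.7942] o=[-0.0362, 0.1558, 0.6312] → [0.0686, -0.4485, 0.0757, 0.5663, 0.2206, 0.7942]
V = J·q̇ = [0.0648, 0.9199, -0.0860, -1.0112, 0.2168, -1.2250]

0.0648 0.9199 -0.0860 -1.0112 0.2168 -1.2250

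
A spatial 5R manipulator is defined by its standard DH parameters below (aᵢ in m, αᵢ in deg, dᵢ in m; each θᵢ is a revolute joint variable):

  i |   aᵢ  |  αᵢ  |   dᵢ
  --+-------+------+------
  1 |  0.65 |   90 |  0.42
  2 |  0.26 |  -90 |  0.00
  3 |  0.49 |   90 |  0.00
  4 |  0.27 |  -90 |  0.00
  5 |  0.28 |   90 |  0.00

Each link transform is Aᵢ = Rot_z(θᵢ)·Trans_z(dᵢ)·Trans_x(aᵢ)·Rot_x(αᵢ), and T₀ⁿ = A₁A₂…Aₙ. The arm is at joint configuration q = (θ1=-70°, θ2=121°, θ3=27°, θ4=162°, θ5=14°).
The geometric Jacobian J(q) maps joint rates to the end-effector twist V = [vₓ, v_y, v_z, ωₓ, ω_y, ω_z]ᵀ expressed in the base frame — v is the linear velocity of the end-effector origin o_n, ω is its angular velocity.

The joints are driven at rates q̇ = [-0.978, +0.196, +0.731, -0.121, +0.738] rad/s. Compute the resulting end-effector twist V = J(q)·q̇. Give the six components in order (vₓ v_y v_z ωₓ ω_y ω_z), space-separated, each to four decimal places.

o_n = [0.1828, -0.3591, 0.5111]
J₁: ẑ×o_n = [0.3591, 0.1828, -0.0000], ω = ẑ
J2: z=[-0.9397, -0.3420, 0.0000] o=[0.2223, -0.6108, 0.4200] → [-0.0311, 0.0856, -0.2500, -0.9397, -0.3420, 0.0000]
J3: z=[-0.2932, 0.8055, -0.5150] o=[0.1765, -0.4850, 0.6429] → [-0.0414, -0.0419, -0.0419, -0.2932, 0.8055, -0.5150]
J4: z=[-0.9172, -0.0850, 0.3891] o=[0.3086, -0.1976, 1.0171] → [0.1059, -0.5131, 0.1375, -0.9172, -0.0850, 0.3891]
J5: z=[0.1955, -0.9473, 0.2538] o=[0.2149, -0.2810, 0.7780] → [0.2727, 0.0440, -0.0457, 0.1955, -0.9473, 0.2538]
V = J·q̇ = [-0.1991, -0.0980, -0.1301, -0.1432, -0.1670, -1.2143]

-0.1991 -0.0980 -0.1301 -0.1432 -0.1670 -1.2143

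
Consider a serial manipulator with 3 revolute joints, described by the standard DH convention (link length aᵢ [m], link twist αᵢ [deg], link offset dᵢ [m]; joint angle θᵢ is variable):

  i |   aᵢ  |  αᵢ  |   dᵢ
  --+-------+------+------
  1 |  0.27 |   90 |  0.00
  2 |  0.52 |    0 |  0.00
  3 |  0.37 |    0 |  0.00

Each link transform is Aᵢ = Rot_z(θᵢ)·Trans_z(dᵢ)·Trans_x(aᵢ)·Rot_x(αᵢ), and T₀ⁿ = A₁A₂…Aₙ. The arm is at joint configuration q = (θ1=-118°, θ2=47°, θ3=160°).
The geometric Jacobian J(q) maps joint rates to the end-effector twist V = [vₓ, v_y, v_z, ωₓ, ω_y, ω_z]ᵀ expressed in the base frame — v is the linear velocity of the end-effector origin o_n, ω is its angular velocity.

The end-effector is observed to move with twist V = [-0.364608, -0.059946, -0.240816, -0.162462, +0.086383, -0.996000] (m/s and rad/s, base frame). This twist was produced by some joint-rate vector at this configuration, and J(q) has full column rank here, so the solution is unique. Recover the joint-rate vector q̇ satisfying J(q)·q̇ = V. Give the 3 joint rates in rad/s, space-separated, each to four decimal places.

o_n = [-0.1385, -0.2604, 0.2123]
J₁: ẑ×o_n = [0.2604, -0.1385, 0.0000], ω = ẑ
J2: z=[-0.8829, 0.4695, 0.0000] o=[-0.1268, -0.2384, 0.0000] → [0.0997, 0.1875, 0.0250, -0.8829, 0.4695, 0.0000]
J3: z=[-0.8829, 0.4695, 0.0000] o=[-0.2933, -0.5515, 0.3803] → [-0.0789, -0.1483, -0.3297, -0.8829, 0.4695, 0.0000]
q̇ = J⁺·V = [-0.9960, -0.5080, 0.6920]

-0.9960 -0.5080 0.6920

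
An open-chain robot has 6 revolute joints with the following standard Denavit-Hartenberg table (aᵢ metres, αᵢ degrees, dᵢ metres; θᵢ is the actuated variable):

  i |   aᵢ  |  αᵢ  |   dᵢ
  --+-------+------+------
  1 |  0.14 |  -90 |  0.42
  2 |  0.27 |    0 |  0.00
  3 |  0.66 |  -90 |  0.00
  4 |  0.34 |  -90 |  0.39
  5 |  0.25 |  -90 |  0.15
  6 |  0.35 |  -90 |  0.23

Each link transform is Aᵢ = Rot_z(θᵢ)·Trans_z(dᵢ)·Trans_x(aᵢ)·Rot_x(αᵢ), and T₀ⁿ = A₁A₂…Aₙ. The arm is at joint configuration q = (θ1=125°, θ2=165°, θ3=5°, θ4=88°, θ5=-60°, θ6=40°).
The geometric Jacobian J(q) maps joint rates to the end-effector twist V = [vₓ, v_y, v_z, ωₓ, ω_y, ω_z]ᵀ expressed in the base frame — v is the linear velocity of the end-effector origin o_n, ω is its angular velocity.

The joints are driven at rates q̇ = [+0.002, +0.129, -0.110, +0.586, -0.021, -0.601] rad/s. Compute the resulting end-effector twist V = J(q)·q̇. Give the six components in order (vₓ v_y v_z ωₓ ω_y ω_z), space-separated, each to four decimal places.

o_n = [1.2236, -0.3612, 0.9304]
J₁: ẑ×o_n = [0.3612, 1.2236, -0.0000], ω = ẑ
J2: z=[-0.8192, -0.5736, 0.0000] o=[-0.0803, 0.1147, 0.4200] → [-0.2927, 0.4181, 1.1377, -0.8192, -0.5736, 0.0000]
J3: z=[-0.8192, -0.5736, 0.0000] o=[0.0693, -0.0990, 0.3501] → [-0.3328, 0.4753, 0.8769, -0.8192, -0.5736, 0.0000]
J4: z=[0.0996, -0.1422, 0.9848] o=[0.4421, -0.6314, 0.2355] → [-0.3649, 0.7004, 0.1381, 0.0996, -0.1422, 0.9848]
J5: z=[-0.5359, 0.8262, 0.1735] o=[0.7660, -0.5015, 0.6175] → [0.2341, 0.2471, -0.4533, -0.5359, 0.8262, 0.1735]
J6: z=[0.6762, 0.5432, -0.4977] o=[0.8120, -0.3403, 0.8560] → [0.0300, -0.2551, -0.2377, 0.6762, 0.5432, -0.4977]
V = J·q̇ = [-0.2372, 0.5627, 0.2836, -0.3524, -0.4380, 0.8745]

-0.2372 0.5627 0.2836 -0.3524 -0.4380 0.8745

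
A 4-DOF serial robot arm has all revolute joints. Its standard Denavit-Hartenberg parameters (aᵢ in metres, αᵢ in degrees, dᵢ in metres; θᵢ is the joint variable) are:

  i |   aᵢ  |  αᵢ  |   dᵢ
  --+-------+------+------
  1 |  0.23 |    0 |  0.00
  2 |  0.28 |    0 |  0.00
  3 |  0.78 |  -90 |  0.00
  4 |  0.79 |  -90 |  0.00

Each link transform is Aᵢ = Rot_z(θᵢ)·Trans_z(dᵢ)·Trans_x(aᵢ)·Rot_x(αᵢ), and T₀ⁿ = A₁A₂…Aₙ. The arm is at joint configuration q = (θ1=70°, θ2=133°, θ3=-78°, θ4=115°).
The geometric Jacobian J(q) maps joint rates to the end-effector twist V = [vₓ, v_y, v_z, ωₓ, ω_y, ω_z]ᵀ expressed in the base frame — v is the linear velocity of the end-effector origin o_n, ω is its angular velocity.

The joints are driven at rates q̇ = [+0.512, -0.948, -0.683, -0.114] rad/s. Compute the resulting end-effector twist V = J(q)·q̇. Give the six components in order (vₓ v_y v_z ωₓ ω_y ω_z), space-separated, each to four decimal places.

o_n = [-0.4350, 0.4722, -0.7160]
J₁: ẑ×o_n = [-0.4722, -0.4350, 0.0000], ω = ẑ
J2: z=[0.0000, 0.0000, 1.0000] o=[0.0787, 0.2161, 0.0000] → [-0.2560, -0.5136, 0.0000, 0.0000, 0.0000, 1.0000]
J3: z=[0.0000, 0.0000, 1.0000] o=[-0.1791, 0.1067, 0.0000] → [-0.3654, -0.2559, 0.0000, 0.0000, 0.0000, 1.0000]
J4: z=[-0.8192, -0.5736, 0.0000] o=[-0.6265, 0.7457, 0.0000] → [0.4107, -0.5865, 0.3339, -0.8192, -0.5736, 0.0000]
V = J·q̇ = [0.2038, 0.5059, -0.0381, 0.0934, 0.0654, -1.1190]

0.2038 0.5059 -0.0381 0.0934 0.0654 -1.1190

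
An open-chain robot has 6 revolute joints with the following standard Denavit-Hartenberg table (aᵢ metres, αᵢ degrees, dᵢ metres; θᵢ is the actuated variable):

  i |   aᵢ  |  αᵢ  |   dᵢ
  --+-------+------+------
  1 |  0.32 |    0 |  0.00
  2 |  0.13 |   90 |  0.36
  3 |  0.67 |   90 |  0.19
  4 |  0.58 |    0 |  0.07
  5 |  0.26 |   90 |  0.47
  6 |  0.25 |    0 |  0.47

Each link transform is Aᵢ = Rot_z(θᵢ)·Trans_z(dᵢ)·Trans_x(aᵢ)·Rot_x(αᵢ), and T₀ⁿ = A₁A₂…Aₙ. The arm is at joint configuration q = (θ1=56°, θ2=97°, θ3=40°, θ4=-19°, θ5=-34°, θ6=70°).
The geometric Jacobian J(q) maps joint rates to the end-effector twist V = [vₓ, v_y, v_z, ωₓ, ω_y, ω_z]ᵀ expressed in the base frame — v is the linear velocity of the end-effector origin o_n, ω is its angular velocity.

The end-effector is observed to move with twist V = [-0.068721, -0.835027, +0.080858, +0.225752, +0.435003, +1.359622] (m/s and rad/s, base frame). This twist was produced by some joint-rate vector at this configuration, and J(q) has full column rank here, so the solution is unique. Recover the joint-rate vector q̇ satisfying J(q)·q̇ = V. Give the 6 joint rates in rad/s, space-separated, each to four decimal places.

o_n = [-1.3512, 0.4191, 0.4419]
J₁: ẑ×o_n = [-0.4191, -1.3512, 0.0000], ω = ẑ
J2: z=[0.0000, 0.0000, 1.0000] o=[0.1789, 0.2653, 0.0000] → [-0.1538, -1.5301, 0.0000, 0.0000, 0.0000, 1.0000]
J3: z=[0.4540, 0.8910, 0.0000] o=[0.0631, 0.3243, 0.3600] → [0.0730, -0.0372, 1.3032, 0.4540, 0.8910, 0.0000]
J4: z=[-0.5727, 0.2918, -0.7660] o=[-0.3079, 0.7266, 0.7907] → [-0.3373, 0.5995, 0.4806, -0.5727, 0.2918, -0.7660]
J5: z=[-0.5727, 0.2918, -0.7660] o=[-0.8081, 0.7695, 1.0895] → [-0.4574, 0.0452, 0.3592, -0.5727, 0.2918, -0.7660]
J6: z=[0.2719, -0.8140, -0.5134] o=[-1.2783, 0.7761, 0.8301] → [0.1327, 0.1430, -0.1564, 0.2719, -0.8140, -0.5134]
q̇ = J⁺·V = [0.7060, -0.0900, 0.1320, 0.1750, -0.7470, -0.5950]

0.7060 -0.0900 0.1320 0.1750 -0.7470 -0.5950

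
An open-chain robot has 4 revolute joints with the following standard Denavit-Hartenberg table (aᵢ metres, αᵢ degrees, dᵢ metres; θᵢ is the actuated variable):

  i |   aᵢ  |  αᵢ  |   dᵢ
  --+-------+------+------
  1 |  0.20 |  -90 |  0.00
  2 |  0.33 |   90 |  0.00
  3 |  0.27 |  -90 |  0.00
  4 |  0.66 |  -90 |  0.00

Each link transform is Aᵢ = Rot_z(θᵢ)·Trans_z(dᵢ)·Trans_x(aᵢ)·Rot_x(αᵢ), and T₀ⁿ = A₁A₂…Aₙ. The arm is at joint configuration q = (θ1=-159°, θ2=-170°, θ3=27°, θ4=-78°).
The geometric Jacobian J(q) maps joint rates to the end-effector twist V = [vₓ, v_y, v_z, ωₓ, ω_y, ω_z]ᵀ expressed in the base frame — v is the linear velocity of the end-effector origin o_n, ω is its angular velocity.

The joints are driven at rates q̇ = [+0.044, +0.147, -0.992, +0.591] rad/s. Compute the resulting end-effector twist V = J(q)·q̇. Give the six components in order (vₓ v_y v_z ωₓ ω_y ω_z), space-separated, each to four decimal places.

o_n = [0.6212, 0.0404, -0.5155]
J₁: ẑ×o_n = [-0.0404, 0.6212, 0.0000], ω = ẑ
J2: z=[0.3584, -0.9336, 0.0000] o=[-0.1867, -0.0717, 0.0000] → [0.4812, 0.1847, 0.7944, 0.3584, -0.9336, 0.0000]
J3: z=[0.1621, 0.0622, -0.9848] o=[0.1167, 0.0448, 0.0573] → [-0.0399, -0.4040, -0.0321, 0.1621, 0.0622, -0.9848]
J4: z=[-0.0981, -0.9921, -0.0788] o=[0.3818, 0.0153, 0.0991] → [0.6116, -0.0792, 0.2350, -0.0981, -0.9921, -0.0788]
V = J·q̇ = [0.4701, 0.4085, 0.2875, -0.1661, -0.7853, 0.9743]

0.4701 0.4085 0.2875 -0.1661 -0.7853 0.9743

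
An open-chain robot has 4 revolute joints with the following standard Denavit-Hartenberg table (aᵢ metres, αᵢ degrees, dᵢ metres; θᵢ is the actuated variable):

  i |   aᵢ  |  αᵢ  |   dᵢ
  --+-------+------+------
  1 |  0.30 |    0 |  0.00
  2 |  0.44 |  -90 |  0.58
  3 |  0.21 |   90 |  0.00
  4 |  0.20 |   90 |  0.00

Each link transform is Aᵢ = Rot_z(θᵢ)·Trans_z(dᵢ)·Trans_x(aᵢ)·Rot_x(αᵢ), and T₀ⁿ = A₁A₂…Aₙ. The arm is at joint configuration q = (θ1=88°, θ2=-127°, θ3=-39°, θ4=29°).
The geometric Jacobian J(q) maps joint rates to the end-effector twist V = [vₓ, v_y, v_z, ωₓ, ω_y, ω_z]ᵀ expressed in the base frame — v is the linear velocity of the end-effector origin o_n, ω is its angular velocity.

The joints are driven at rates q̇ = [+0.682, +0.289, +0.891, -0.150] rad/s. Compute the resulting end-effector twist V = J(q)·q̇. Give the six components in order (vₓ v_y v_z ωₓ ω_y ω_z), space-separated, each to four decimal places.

0.3340 0.4608 -0.2574 0.6341 0.6330 0.8544

o_n = [0.6459, -0.0900, 0.8222]
J₁: ẑ×o_n = [0.0900, 0.6459, -0.0000], ω = ẑ
J2: z=[0.0000, 0.0000, 1.0000] o=[0.0105, 0.2998, 0.0000] → [0.3898, 0.6354, -0.0000, 0.0000, 0.0000, 1.0000]
J3: z=[0.6293, 0.7771, 0.0000] o=[0.3524, 0.0229, 0.5800] → [0.1883, -0.1524, -0.2991, 0.6293, 0.7771, 0.0000]
J4: z=[-0.4891, 0.3960, 0.7771] o=[0.4792, -0.0798, 0.7122] → [0.0515, 0.1834, -0.0610, -0.4891, 0.3960, 0.7771]
V = J·q̇ = [0.3340, 0.4608, -0.2574, 0.6341, 0.6330, 0.8544]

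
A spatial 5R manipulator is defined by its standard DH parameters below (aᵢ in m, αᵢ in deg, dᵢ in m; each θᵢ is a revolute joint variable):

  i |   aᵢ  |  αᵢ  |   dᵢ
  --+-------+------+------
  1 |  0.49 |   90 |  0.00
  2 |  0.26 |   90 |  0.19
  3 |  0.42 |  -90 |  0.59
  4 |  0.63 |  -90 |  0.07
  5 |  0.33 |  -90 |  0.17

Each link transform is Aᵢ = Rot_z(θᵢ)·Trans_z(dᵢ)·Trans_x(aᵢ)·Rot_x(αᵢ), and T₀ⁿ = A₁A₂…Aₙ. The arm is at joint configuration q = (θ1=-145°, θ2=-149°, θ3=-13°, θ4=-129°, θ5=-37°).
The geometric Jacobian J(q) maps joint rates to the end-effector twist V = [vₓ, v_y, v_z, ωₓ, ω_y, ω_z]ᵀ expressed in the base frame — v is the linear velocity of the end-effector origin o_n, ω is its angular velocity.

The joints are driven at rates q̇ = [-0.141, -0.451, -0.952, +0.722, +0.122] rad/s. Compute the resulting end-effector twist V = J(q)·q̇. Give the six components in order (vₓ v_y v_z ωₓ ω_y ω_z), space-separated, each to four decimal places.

0.5248 0.0310 0.3172 -0.3229 0.0561 -1.0224

o_n = [0.1432, 0.6545, 1.0328]
J₁: ẑ×o_n = [-0.6545, 0.1432, 0.0000], ω = ẑ
J2: z=[-0.5736, 0.8192, 0.0000] o=[-0.4014, -0.2811, 0.0000] → [0.8460, 0.5924, -0.9827, -0.5736, 0.8192, 0.0000]
J3: z=[0.4219, 0.2954, 0.8572] o=[-0.3278, 0.0024, -0.1339] → [-0.2143, -0.0885, 0.1360, 0.4219, 0.2954, 0.8572]
J4: z=[-0.4009, 0.9088, -0.1159] o=[0.2626, 0.3005, 0.1610] → [0.8332, 0.3633, -0.0334, -0.4009, 0.9088, -0.1159]
J5: z=[0.8975, 0.4150, 0.1494] o=[0.1187, 0.3919, 0.7716] → [0.0691, -0.2308, 0.2256, 0.8975, 0.4150, 0.1494]
V = J·q̇ = [0.5248, 0.0310, 0.3172, -0.3229, 0.0561, -1.0224]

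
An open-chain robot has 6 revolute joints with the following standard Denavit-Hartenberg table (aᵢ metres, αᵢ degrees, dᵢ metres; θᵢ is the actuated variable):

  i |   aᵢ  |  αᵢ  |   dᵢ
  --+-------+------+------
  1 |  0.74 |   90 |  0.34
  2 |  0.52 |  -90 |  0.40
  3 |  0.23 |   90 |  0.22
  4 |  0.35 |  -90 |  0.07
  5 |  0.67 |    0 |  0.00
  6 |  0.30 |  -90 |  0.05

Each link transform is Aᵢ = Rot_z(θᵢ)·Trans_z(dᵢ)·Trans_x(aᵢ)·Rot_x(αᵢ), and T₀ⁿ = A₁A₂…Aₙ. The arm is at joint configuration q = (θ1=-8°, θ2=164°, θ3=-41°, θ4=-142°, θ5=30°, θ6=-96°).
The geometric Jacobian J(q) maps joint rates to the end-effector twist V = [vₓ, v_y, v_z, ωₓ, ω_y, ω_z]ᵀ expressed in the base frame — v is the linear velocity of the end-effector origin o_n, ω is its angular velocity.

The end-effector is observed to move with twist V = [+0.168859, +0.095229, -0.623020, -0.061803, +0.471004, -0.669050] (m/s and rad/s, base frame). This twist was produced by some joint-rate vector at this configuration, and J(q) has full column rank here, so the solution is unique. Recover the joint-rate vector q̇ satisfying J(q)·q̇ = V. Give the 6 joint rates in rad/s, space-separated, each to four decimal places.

0.4360 0.3980 0.2020 -0.5260 -0.4120 -0.7240

o_n = [0.7746, -0.1431, 0.8126]
J₁: ẑ×o_n = [0.1431, 0.7746, -0.0000], ω = ẑ
J2: z=[-0.1392, -0.9903, 0.0000] o=[0.7328, -0.1030, 0.3400] → [-0.4680, 0.0658, 0.0470, -0.1392, -0.9903, 0.0000]
J3: z=[-0.2730, 0.0384, -0.9613] o=[0.1821, -0.4295, 0.4833] → [0.2879, -0.4797, -0.1009, -0.2730, 0.0384, -0.9613]
J4: z=[0.5195, -0.8351, -0.1808] o=[-0.0641, -0.5473, 0.3197] → [-0.3385, -0.4077, 0.9104, 0.5195, -0.8351, -0.1808]
J5: z=[-0.2834, -0.3680, 0.8856] o=[0.2544, -0.4627, 0.4568] → [-0.4139, 0.5616, 0.1009, -0.2834, -0.3680, 0.8856]
J6: z=[-0.2834, -0.3680, 0.8856] o=[0.5481, 0.0543, 0.7657] → [0.1575, 0.2139, 0.1393, -0.2834, -0.3680, 0.8856]
q̇ = J⁺·V = [0.4360, 0.3980, 0.2020, -0.5260, -0.4120, -0.7240]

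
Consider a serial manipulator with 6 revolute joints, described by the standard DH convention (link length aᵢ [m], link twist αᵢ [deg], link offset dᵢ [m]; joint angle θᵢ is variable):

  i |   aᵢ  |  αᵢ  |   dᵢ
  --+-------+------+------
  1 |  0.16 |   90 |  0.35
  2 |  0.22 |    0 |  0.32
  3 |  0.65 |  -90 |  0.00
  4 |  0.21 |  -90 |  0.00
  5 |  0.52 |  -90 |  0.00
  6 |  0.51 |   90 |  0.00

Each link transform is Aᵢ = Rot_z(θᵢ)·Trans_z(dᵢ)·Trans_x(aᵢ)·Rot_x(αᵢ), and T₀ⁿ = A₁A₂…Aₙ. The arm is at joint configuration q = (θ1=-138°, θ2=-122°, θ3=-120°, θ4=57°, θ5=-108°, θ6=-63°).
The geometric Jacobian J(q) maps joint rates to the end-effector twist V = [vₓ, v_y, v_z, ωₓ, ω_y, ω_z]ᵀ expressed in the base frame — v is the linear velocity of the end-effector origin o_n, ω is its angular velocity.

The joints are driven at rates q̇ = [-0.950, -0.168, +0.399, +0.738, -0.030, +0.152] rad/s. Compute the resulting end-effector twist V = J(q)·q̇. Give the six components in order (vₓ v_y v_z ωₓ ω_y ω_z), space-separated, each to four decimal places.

0.2699 -0.1977 -0.3252 0.4669 0.5901 -1.2268

o_n = [0.4653, 0.5416, 0.0546]
J₁: ẑ×o_n = [-0.5416, 0.4653, 0.0000], ω = ẑ
J2: z=[-0.6691, 0.7431, 0.0000] o=[-0.1189, -0.1071, 0.3500] → [-0.2195, -0.1977, -0.8682, -0.6691, 0.7431, 0.0000]
J3: z=[-0.6691, 0.7431, 0.0000] o=[-0.2464, 0.2088, 0.1634] → [-0.0809, -0.0728, -0.7516, -0.6691, 0.7431, 0.0000]
J4: z=[0.6562, 0.5908, -0.4695] o=[-0.0196, 0.4129, 0.7373] → [-0.3430, 0.2203, -0.2021, 0.6562, 0.5908, -0.4695]
J5: z=[0.0718, -0.6682, -0.7405] o=[0.1381, 0.3180, 0.8383] → [0.6893, -0.1860, 0.2347, 0.0718, -0.6682, -0.7405]
J6: z=[0.9172, -0.2475, 0.3123] o=[0.3419, 0.6828, 0.5289] → [0.1615, 0.4735, -0.0990, 0.9172, -0.2475, 0.3123]
V = J·q̇ = [0.2699, -0.1977, -0.3252, 0.4669, 0.5901, -1.2268]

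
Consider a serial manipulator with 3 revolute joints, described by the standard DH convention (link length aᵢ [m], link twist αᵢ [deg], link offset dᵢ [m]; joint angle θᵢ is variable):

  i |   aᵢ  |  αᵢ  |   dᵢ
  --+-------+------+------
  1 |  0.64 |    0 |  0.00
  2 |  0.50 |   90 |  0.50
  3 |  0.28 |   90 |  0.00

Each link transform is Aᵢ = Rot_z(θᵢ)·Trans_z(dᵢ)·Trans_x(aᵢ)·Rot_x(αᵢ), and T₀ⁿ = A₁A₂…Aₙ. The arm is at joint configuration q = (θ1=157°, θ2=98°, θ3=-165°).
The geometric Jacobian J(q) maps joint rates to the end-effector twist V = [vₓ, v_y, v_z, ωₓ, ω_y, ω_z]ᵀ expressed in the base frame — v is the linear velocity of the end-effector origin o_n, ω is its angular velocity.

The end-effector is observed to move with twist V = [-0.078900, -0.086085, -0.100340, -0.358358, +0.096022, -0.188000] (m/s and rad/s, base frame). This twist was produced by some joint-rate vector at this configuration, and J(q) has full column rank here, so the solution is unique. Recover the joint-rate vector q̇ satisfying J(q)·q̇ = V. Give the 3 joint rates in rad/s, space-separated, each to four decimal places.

0.1210 -0.3090 0.3710

o_n = [-0.6485, 0.0283, 0.4275]
J₁: ẑ×o_n = [-0.0283, -0.6485, 0.0000], ω = ẑ
J2: z=[0.0000, 0.0000, 1.0000] o=[-0.5891, 0.2501, 0.0000] → [0.2217, -0.0594, 0.0000, 0.0000, 0.0000, 1.0000]
J3: z=[-0.9659, 0.2588, 0.0000] o=[-0.7185, -0.2329, 0.5000] → [-0.0188, -0.0700, -0.2705, -0.9659, 0.2588, 0.0000]
q̇ = J⁺·V = [0.1210, -0.3090, 0.3710]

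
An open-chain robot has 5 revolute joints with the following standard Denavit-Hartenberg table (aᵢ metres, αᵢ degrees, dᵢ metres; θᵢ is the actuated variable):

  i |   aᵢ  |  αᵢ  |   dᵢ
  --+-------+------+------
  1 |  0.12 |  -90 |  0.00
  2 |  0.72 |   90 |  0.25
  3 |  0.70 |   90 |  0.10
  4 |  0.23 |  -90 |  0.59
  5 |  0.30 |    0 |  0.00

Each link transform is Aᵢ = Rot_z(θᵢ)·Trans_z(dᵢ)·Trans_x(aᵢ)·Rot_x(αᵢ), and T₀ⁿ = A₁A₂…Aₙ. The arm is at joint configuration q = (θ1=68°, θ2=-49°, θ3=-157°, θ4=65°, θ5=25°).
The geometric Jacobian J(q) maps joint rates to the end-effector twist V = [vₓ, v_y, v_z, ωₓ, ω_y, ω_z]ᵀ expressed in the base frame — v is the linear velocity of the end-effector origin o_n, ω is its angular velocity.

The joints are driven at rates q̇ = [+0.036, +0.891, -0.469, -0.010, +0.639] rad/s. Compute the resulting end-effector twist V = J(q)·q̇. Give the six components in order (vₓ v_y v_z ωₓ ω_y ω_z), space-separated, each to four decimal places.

-0.1954 0.3504 0.5959 -0.8392 0.8810 0.3108

o_n = [-0.4825, -0.3400, 0.1372]
J₁: ẑ×o_n = [0.3400, -0.4825, 0.0000], ω = ẑ
J2: z=[-0.9272, 0.3746, 0.0000] o=[0.0450, 0.1113, 0.0000] → [0.0514, 0.1272, 0.6160, -0.9272, 0.3746, 0.0000]
J3: z=[-0.2827, -0.6998, 0.6561] o=[-0.0099, 0.6429, 0.5434] → [0.9291, -0.4249, -0.0528, -0.2827, -0.6998, 0.6561]
J4: z=[-0.9495, 0.1072, -0.2949] o=[0.0571, 0.0785, 0.1227] → [-0.1219, 0.1729, 0.4552, -0.9495, 0.1072, -0.2949]
J5: z=[-0.2428, 0.3444, 0.9069] o=[-0.5488, -0.0728, 0.0179] → [0.2834, 0.0891, 0.0420, -0.2428, 0.3444, 0.9069]
V = J·q̇ = [-0.1954, 0.3504, 0.5959, -0.8392, 0.8810, 0.3108]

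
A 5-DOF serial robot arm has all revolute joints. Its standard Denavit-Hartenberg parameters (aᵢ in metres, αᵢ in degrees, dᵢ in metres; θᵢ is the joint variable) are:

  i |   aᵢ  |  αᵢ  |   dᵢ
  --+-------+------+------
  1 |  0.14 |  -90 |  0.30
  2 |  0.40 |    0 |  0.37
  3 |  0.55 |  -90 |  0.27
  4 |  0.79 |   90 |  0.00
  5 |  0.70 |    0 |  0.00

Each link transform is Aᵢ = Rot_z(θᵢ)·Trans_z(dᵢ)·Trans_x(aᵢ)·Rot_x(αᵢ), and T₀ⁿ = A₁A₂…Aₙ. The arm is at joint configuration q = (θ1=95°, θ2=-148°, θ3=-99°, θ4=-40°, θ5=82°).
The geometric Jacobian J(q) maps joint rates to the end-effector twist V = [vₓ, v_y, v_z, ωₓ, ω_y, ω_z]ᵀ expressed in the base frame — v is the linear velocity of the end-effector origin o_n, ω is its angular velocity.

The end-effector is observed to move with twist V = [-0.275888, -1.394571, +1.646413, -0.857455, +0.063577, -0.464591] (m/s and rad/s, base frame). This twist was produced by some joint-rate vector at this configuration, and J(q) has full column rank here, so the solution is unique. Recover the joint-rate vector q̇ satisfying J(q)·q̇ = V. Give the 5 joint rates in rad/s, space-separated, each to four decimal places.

0.1750 0.6620 0.8240 -0.3770 -0.8320

o_n = [-1.0910, -1.4183, -0.3492]
J₁: ẑ×o_n = [1.4183, -1.0910, 0.0000], ω = ẑ
J2: z=[-0.9962, -0.0872, 0.0000] o=[-0.0122, 0.1395, 0.3000] → [0.0566, -0.6468, 1.4578, -0.9962, -0.0872, 0.0000]
J3: z=[-0.9962, -0.0872, 0.0000] o=[-0.3512, -0.2307, 0.5120] → [0.0751, -0.8579, 1.1186, -0.9962, -0.0872, 0.0000]
J4: z=[0.0802, -0.9170, 0.3907] o=[-0.6015, -0.4683, 0.0057] → [0.6966, -0.1628, -0.5251, 0.0802, -0.9170, 0.3907]
J5: z=[-0.7850, 0.1834, 0.5917] o=[-1.0867, -0.7481, -0.5514] → [0.4336, 0.1562, 0.5269, -0.7850, 0.1834, 0.5917]
q̇ = J⁺·V = [0.1750, 0.6620, 0.8240, -0.3770, -0.8320]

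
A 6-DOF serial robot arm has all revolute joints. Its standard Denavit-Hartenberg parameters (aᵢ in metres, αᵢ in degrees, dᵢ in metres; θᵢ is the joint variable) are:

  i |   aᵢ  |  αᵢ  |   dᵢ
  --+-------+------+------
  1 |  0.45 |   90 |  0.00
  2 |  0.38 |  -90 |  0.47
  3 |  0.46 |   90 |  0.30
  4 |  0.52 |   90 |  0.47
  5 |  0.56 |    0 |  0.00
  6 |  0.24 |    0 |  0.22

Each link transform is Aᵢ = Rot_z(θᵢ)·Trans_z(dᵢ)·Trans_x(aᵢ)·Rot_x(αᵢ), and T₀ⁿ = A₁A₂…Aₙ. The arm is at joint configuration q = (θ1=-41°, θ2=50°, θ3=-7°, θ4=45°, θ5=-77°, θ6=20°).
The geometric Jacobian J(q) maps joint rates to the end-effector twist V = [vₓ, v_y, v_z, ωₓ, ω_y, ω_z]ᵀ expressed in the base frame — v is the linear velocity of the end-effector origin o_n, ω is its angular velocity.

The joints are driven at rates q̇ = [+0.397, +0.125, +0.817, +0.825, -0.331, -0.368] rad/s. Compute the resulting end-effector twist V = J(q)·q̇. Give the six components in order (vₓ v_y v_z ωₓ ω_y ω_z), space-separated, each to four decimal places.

0.4403 1.6574 -0.2030 -1.6246 0.2414 0.7870

o_n = [0.4790, -0.8630, 1.6484]
J₁: ẑ×o_n = [0.8630, 0.4790, -0.0000], ω = ẑ
J2: z=[-0.6561, -0.7547, 0.0000] o=[0.3396, -0.2952, 0.0000] → [-1.2441, 1.0815, 0.4777, -0.6561, -0.7547, 0.0000]
J3: z=[-0.5781, 0.5026, 0.6428] o=[0.2156, -0.8102, 0.2911] → [0.7161, 0.9540, -0.1018, -0.5781, 0.5026, 0.6428]
J4: z=[-0.7103, -0.6977, -0.0934] o=[0.2269, -0.8943, 0.8337] → [-0.5655, 0.5552, 0.1537, -0.7103, -0.6977, -0.0934]
J5: z=[0.6927, -0.7164, 0.0831] o=[-0.1719, -1.2251, 1.3057] → [-0.2756, -0.1833, 0.7171, 0.6927, -0.7164, 0.0831]
J6: z=[0.6927, -0.7164, 0.0831] o=[0.2000, -0.8451, 1.4817] → [-0.1180, -0.0923, 0.1875, 0.6927, -0.7164, 0.0831]
V = J·q̇ = [0.4403, 1.6574, -0.2030, -1.6246, 0.2414, 0.7870]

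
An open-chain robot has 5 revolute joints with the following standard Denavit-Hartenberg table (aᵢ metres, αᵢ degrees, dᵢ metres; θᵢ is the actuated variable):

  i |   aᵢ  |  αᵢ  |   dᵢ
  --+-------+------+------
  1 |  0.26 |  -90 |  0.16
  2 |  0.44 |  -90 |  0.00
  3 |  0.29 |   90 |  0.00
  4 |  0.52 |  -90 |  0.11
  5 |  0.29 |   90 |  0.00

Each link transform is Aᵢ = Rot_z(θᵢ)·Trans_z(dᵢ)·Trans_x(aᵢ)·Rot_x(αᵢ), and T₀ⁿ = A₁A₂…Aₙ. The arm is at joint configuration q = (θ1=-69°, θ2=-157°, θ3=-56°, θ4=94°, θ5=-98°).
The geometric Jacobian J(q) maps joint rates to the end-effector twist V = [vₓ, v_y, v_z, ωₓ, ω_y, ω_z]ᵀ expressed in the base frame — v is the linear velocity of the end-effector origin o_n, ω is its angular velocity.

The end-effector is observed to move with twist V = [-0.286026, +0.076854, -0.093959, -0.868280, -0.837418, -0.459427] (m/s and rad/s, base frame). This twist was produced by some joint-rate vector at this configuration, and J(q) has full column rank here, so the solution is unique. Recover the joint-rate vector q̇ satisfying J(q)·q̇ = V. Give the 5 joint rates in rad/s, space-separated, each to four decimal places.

o_n = [0.4822, -0.0430, 0.6998]
J₁: ẑ×o_n = [0.0430, 0.4822, -0.0000], ω = ẑ
J2: z=[0.9336, 0.3584, 0.0000] o=[0.0932, -0.2427, 0.1600] → [0.1934, -0.5039, 0.0470, 0.9336, 0.3584, 0.0000]
J3: z=[0.1400, -0.3648, 0.9205] o=[-0.0520, 0.1354, 0.3319] → [0.0301, 0.4402, 0.1699, 0.1400, -0.3648, 0.9205]
J4: z=[0.7955, -0.5120, -0.3239] o=[0.1190, 0.3609, 0.3953] → [-0.2867, -0.3599, -0.1353, 0.7955, -0.5120, -0.3239]
J5: z=[-0.5978, -0.7503, -0.2822] o=[0.2577, 0.0872, 0.8292] → [0.0604, -0.1407, 0.2463, -0.5978, -0.7503, -0.2822]
q̇ = J⁺·V = [0.7840, -0.8390, -0.9090, 0.6100, 0.7410]

0.7840 -0.8390 -0.9090 0.6100 0.7410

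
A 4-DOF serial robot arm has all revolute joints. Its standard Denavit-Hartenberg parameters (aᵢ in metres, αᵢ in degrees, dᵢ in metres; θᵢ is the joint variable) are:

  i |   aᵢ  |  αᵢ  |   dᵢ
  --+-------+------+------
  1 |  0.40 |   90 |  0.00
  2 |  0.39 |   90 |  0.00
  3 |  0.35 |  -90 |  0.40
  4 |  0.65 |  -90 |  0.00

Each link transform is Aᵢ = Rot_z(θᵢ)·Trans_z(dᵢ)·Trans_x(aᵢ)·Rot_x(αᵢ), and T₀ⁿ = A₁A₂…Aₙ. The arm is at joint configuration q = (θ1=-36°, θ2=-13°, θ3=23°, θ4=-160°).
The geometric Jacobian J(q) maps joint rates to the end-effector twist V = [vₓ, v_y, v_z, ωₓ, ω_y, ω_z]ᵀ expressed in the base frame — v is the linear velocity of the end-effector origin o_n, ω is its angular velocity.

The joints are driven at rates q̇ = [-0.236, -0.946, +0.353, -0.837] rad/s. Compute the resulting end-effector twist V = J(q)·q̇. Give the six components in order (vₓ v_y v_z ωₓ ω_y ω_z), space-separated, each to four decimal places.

o_n = [0.3884, -0.1563, -0.6401]
J₁: ẑ×o_n = [0.1563, 0.3884, -0.0000], ω = ẑ
J2: z=[-0.5878, -0.8090, 0.0000] o=[0.3236, -0.2351, 0.0000] → [0.5178, -0.3762, 0.0061, -0.5878, -0.8090, 0.0000]
J3: z=[-0.1820, 0.1322, -0.9744] o=[0.6310, -0.4585, -0.0877] → [0.2214, 0.1359, -0.0229, -0.1820, 0.1322, -0.9744]
J4: z=[-0.8491, -0.5209, 0.0879] o=[0.7318, -0.7007, -0.5500] → [-0.0009, -0.1067, -0.6412, -0.8491, -0.5209, 0.0879]
V = J·q̇ = [-0.4478, 0.4015, 0.5228, 1.2025, 1.2480, -0.6535]

-0.4478 0.4015 0.5228 1.2025 1.2480 -0.6535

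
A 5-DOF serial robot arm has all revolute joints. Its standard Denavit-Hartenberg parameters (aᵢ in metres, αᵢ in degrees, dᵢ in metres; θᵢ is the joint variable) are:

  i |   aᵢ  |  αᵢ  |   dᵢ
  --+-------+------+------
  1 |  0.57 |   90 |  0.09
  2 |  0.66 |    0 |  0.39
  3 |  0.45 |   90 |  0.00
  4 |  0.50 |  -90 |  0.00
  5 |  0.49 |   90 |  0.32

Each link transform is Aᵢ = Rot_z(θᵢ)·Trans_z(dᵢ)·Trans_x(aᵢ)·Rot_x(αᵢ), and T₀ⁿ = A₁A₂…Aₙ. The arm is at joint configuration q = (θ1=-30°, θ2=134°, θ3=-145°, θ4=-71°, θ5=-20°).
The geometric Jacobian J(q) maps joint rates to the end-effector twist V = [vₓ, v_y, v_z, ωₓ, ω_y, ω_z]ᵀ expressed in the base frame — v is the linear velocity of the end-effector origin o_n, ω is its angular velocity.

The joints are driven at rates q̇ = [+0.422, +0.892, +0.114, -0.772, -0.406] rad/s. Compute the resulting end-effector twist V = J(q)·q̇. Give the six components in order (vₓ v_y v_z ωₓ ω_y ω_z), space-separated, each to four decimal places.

-0.3322 1.2143 0.5500 -0.6357 -0.6420 1.2531

o_n = [1.1815, -0.2041, 0.1970]
J₁: ẑ×o_n = [0.2041, 1.1815, -0.0000], ω = ẑ
J2: z=[-0.5000, -0.8660, 0.0000] o=[0.4936, -0.2850, 0.0900] → [-0.0927, 0.0535, 0.5552, -0.5000, -0.8660, 0.0000]
J3: z=[-0.5000, -0.8660, 0.0000] o=[-0.0984, -0.3935, 0.5648] → [0.3185, -0.1839, 1.0137, -0.5000, -0.8660, 0.0000]
J4: z=[-0.1652, 0.0954, -0.9816] o=[0.2841, -0.6144, 0.4789] → [0.3758, -0.9274, -0.1534, -0.1652, 0.0954, -0.9816]
J5: z=[0.6410, -0.7460, -0.1804] o=[0.6589, -0.2849, 0.4478] → [0.2017, 0.0665, 0.4416, 0.6410, -0.7460, -0.1804]
V = J·q̇ = [-0.3322, 1.2143, 0.5500, -0.6357, -0.6420, 1.2531]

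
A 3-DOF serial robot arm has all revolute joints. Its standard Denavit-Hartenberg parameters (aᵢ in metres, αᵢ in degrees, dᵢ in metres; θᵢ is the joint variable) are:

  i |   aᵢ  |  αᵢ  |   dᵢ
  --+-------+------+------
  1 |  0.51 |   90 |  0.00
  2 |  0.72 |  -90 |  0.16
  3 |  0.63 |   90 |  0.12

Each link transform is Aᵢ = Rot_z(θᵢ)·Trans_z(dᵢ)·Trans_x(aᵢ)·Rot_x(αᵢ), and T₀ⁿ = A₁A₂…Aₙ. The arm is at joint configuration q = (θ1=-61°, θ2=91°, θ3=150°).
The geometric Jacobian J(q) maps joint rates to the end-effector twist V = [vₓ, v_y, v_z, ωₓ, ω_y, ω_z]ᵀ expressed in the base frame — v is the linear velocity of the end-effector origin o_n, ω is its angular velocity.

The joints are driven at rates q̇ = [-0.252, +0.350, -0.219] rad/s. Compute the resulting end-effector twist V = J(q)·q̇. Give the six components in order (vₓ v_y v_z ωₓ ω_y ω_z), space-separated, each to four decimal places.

0.0083 0.0303 0.0259 -0.2000 -0.3612 -0.2482

o_n = [0.3232, -0.2633, 0.1723]
J₁: ẑ×o_n = [0.2633, 0.3232, -0.0000], ω = ẑ
J2: z=[-0.8746, -0.4848, 0.0000] o=[0.2473, -0.4461, 0.0000] → [-0.0835, 0.1507, -0.1230, -0.8746, -0.4848, 0.0000]
J3: z=[-0.4847, 0.8745, -0.0175] o=[0.1012, -0.5126, 0.7199] → [-0.4745, -0.2693, -0.3150, -0.4847, 0.8745, -0.0175]
V = J·q̇ = [0.0083, 0.0303, 0.0259, -0.2000, -0.3612, -0.2482]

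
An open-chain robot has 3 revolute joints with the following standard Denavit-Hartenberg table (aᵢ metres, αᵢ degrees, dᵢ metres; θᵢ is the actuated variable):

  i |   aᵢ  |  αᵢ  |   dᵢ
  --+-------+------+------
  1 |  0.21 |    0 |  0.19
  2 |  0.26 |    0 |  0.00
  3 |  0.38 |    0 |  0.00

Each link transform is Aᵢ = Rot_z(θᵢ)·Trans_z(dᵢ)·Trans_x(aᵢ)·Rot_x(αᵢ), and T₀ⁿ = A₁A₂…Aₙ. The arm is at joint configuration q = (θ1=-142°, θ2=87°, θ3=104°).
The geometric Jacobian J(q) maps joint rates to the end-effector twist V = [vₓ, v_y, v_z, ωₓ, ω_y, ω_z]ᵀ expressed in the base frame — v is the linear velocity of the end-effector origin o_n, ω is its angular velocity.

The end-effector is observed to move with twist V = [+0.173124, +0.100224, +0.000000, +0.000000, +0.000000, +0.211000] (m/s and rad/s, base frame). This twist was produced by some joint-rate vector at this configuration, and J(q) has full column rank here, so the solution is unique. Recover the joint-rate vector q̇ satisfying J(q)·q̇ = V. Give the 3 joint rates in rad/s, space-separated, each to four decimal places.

o_n = [0.2330, -0.0555, 0.1900]
J₁: ẑ×o_n = [0.0555, 0.2330, -0.0000], ω = ẑ
J2: z=[0.0000, 0.0000, 1.0000] o=[-0.1655, -0.1293, 0.1900] → [-0.0738, 0.3984, 0.0000, 0.0000, 0.0000, 1.0000]
J3: z=[0.0000, 0.0000, 1.0000] o=[-0.0164, -0.3423, 0.1900] → [-0.2868, 0.2493, 0.0000, 0.0000, 0.0000, 1.0000]
q̇ = J⁺·V = [0.4530, 0.3690, -0.6110]

0.4530 0.3690 -0.6110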